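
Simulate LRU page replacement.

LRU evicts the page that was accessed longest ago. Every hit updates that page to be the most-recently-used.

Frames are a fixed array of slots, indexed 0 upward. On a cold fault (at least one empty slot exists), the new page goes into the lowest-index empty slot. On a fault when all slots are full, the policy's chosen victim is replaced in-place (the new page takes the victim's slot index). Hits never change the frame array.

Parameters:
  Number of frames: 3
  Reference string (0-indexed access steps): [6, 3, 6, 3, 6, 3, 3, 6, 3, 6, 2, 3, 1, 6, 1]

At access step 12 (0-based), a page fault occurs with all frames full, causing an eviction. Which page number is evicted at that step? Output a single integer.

Step 0: ref 6 -> FAULT, frames=[6,-,-]
Step 1: ref 3 -> FAULT, frames=[6,3,-]
Step 2: ref 6 -> HIT, frames=[6,3,-]
Step 3: ref 3 -> HIT, frames=[6,3,-]
Step 4: ref 6 -> HIT, frames=[6,3,-]
Step 5: ref 3 -> HIT, frames=[6,3,-]
Step 6: ref 3 -> HIT, frames=[6,3,-]
Step 7: ref 6 -> HIT, frames=[6,3,-]
Step 8: ref 3 -> HIT, frames=[6,3,-]
Step 9: ref 6 -> HIT, frames=[6,3,-]
Step 10: ref 2 -> FAULT, frames=[6,3,2]
Step 11: ref 3 -> HIT, frames=[6,3,2]
Step 12: ref 1 -> FAULT, evict 6, frames=[1,3,2]
At step 12: evicted page 6

Answer: 6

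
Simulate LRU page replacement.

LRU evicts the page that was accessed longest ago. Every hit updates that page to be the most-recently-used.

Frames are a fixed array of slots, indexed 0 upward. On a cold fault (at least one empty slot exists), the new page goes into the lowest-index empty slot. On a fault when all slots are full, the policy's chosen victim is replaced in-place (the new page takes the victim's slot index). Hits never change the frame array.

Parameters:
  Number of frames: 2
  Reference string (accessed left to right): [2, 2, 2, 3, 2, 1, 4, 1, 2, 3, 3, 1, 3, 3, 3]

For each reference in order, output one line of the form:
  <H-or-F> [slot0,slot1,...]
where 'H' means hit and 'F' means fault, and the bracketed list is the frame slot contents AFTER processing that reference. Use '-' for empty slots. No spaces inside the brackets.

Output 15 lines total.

F [2,-]
H [2,-]
H [2,-]
F [2,3]
H [2,3]
F [2,1]
F [4,1]
H [4,1]
F [2,1]
F [2,3]
H [2,3]
F [1,3]
H [1,3]
H [1,3]
H [1,3]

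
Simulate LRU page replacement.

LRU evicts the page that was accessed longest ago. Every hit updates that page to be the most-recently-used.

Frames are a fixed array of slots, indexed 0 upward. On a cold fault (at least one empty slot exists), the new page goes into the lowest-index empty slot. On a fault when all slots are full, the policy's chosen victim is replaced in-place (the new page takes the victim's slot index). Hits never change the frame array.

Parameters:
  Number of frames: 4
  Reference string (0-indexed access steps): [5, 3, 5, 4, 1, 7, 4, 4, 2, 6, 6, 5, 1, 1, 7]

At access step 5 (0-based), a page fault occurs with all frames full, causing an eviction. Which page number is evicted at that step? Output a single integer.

Answer: 3

Derivation:
Step 0: ref 5 -> FAULT, frames=[5,-,-,-]
Step 1: ref 3 -> FAULT, frames=[5,3,-,-]
Step 2: ref 5 -> HIT, frames=[5,3,-,-]
Step 3: ref 4 -> FAULT, frames=[5,3,4,-]
Step 4: ref 1 -> FAULT, frames=[5,3,4,1]
Step 5: ref 7 -> FAULT, evict 3, frames=[5,7,4,1]
At step 5: evicted page 3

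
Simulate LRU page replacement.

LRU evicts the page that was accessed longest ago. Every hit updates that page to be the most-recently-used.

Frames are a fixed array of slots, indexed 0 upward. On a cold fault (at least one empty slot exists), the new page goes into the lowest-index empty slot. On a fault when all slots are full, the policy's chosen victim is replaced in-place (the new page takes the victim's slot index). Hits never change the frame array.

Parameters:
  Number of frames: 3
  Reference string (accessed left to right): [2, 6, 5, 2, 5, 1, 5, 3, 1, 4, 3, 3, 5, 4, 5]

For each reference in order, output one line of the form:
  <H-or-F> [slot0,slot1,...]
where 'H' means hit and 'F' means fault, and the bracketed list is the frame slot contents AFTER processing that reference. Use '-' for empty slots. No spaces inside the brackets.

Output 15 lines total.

F [2,-,-]
F [2,6,-]
F [2,6,5]
H [2,6,5]
H [2,6,5]
F [2,1,5]
H [2,1,5]
F [3,1,5]
H [3,1,5]
F [3,1,4]
H [3,1,4]
H [3,1,4]
F [3,5,4]
H [3,5,4]
H [3,5,4]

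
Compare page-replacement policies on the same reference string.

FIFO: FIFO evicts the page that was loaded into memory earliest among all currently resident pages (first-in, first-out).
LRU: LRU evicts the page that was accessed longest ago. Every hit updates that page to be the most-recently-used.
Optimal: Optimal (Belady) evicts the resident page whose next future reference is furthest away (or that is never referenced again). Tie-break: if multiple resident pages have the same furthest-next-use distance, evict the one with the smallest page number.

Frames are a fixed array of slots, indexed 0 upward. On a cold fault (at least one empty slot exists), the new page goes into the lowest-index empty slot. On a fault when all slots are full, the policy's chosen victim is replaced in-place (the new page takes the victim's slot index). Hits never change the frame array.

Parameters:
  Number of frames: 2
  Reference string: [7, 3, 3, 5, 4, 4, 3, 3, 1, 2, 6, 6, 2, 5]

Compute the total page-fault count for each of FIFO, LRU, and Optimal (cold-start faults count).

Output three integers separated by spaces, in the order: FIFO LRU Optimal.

--- FIFO ---
  step 0: ref 7 -> FAULT, frames=[7,-] (faults so far: 1)
  step 1: ref 3 -> FAULT, frames=[7,3] (faults so far: 2)
  step 2: ref 3 -> HIT, frames=[7,3] (faults so far: 2)
  step 3: ref 5 -> FAULT, evict 7, frames=[5,3] (faults so far: 3)
  step 4: ref 4 -> FAULT, evict 3, frames=[5,4] (faults so far: 4)
  step 5: ref 4 -> HIT, frames=[5,4] (faults so far: 4)
  step 6: ref 3 -> FAULT, evict 5, frames=[3,4] (faults so far: 5)
  step 7: ref 3 -> HIT, frames=[3,4] (faults so far: 5)
  step 8: ref 1 -> FAULT, evict 4, frames=[3,1] (faults so far: 6)
  step 9: ref 2 -> FAULT, evict 3, frames=[2,1] (faults so far: 7)
  step 10: ref 6 -> FAULT, evict 1, frames=[2,6] (faults so far: 8)
  step 11: ref 6 -> HIT, frames=[2,6] (faults so far: 8)
  step 12: ref 2 -> HIT, frames=[2,6] (faults so far: 8)
  step 13: ref 5 -> FAULT, evict 2, frames=[5,6] (faults so far: 9)
  FIFO total faults: 9
--- LRU ---
  step 0: ref 7 -> FAULT, frames=[7,-] (faults so far: 1)
  step 1: ref 3 -> FAULT, frames=[7,3] (faults so far: 2)
  step 2: ref 3 -> HIT, frames=[7,3] (faults so far: 2)
  step 3: ref 5 -> FAULT, evict 7, frames=[5,3] (faults so far: 3)
  step 4: ref 4 -> FAULT, evict 3, frames=[5,4] (faults so far: 4)
  step 5: ref 4 -> HIT, frames=[5,4] (faults so far: 4)
  step 6: ref 3 -> FAULT, evict 5, frames=[3,4] (faults so far: 5)
  step 7: ref 3 -> HIT, frames=[3,4] (faults so far: 5)
  step 8: ref 1 -> FAULT, evict 4, frames=[3,1] (faults so far: 6)
  step 9: ref 2 -> FAULT, evict 3, frames=[2,1] (faults so far: 7)
  step 10: ref 6 -> FAULT, evict 1, frames=[2,6] (faults so far: 8)
  step 11: ref 6 -> HIT, frames=[2,6] (faults so far: 8)
  step 12: ref 2 -> HIT, frames=[2,6] (faults so far: 8)
  step 13: ref 5 -> FAULT, evict 6, frames=[2,5] (faults so far: 9)
  LRU total faults: 9
--- Optimal ---
  step 0: ref 7 -> FAULT, frames=[7,-] (faults so far: 1)
  step 1: ref 3 -> FAULT, frames=[7,3] (faults so far: 2)
  step 2: ref 3 -> HIT, frames=[7,3] (faults so far: 2)
  step 3: ref 5 -> FAULT, evict 7, frames=[5,3] (faults so far: 3)
  step 4: ref 4 -> FAULT, evict 5, frames=[4,3] (faults so far: 4)
  step 5: ref 4 -> HIT, frames=[4,3] (faults so far: 4)
  step 6: ref 3 -> HIT, frames=[4,3] (faults so far: 4)
  step 7: ref 3 -> HIT, frames=[4,3] (faults so far: 4)
  step 8: ref 1 -> FAULT, evict 3, frames=[4,1] (faults so far: 5)
  step 9: ref 2 -> FAULT, evict 1, frames=[4,2] (faults so far: 6)
  step 10: ref 6 -> FAULT, evict 4, frames=[6,2] (faults so far: 7)
  step 11: ref 6 -> HIT, frames=[6,2] (faults so far: 7)
  step 12: ref 2 -> HIT, frames=[6,2] (faults so far: 7)
  step 13: ref 5 -> FAULT, evict 2, frames=[6,5] (faults so far: 8)
  Optimal total faults: 8

Answer: 9 9 8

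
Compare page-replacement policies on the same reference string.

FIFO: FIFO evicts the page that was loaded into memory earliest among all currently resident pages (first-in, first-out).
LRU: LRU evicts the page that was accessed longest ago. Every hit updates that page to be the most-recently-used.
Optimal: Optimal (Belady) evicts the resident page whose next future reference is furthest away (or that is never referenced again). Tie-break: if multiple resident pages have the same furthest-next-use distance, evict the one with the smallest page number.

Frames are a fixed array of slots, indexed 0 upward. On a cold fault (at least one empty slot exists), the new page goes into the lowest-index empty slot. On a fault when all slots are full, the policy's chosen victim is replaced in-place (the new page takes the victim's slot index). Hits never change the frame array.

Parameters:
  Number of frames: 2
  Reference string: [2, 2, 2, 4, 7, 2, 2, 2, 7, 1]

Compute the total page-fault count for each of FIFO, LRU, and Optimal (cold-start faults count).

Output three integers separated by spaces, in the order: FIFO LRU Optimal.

Answer: 5 5 4

Derivation:
--- FIFO ---
  step 0: ref 2 -> FAULT, frames=[2,-] (faults so far: 1)
  step 1: ref 2 -> HIT, frames=[2,-] (faults so far: 1)
  step 2: ref 2 -> HIT, frames=[2,-] (faults so far: 1)
  step 3: ref 4 -> FAULT, frames=[2,4] (faults so far: 2)
  step 4: ref 7 -> FAULT, evict 2, frames=[7,4] (faults so far: 3)
  step 5: ref 2 -> FAULT, evict 4, frames=[7,2] (faults so far: 4)
  step 6: ref 2 -> HIT, frames=[7,2] (faults so far: 4)
  step 7: ref 2 -> HIT, frames=[7,2] (faults so far: 4)
  step 8: ref 7 -> HIT, frames=[7,2] (faults so far: 4)
  step 9: ref 1 -> FAULT, evict 7, frames=[1,2] (faults so far: 5)
  FIFO total faults: 5
--- LRU ---
  step 0: ref 2 -> FAULT, frames=[2,-] (faults so far: 1)
  step 1: ref 2 -> HIT, frames=[2,-] (faults so far: 1)
  step 2: ref 2 -> HIT, frames=[2,-] (faults so far: 1)
  step 3: ref 4 -> FAULT, frames=[2,4] (faults so far: 2)
  step 4: ref 7 -> FAULT, evict 2, frames=[7,4] (faults so far: 3)
  step 5: ref 2 -> FAULT, evict 4, frames=[7,2] (faults so far: 4)
  step 6: ref 2 -> HIT, frames=[7,2] (faults so far: 4)
  step 7: ref 2 -> HIT, frames=[7,2] (faults so far: 4)
  step 8: ref 7 -> HIT, frames=[7,2] (faults so far: 4)
  step 9: ref 1 -> FAULT, evict 2, frames=[7,1] (faults so far: 5)
  LRU total faults: 5
--- Optimal ---
  step 0: ref 2 -> FAULT, frames=[2,-] (faults so far: 1)
  step 1: ref 2 -> HIT, frames=[2,-] (faults so far: 1)
  step 2: ref 2 -> HIT, frames=[2,-] (faults so far: 1)
  step 3: ref 4 -> FAULT, frames=[2,4] (faults so far: 2)
  step 4: ref 7 -> FAULT, evict 4, frames=[2,7] (faults so far: 3)
  step 5: ref 2 -> HIT, frames=[2,7] (faults so far: 3)
  step 6: ref 2 -> HIT, frames=[2,7] (faults so far: 3)
  step 7: ref 2 -> HIT, frames=[2,7] (faults so far: 3)
  step 8: ref 7 -> HIT, frames=[2,7] (faults so far: 3)
  step 9: ref 1 -> FAULT, evict 2, frames=[1,7] (faults so far: 4)
  Optimal total faults: 4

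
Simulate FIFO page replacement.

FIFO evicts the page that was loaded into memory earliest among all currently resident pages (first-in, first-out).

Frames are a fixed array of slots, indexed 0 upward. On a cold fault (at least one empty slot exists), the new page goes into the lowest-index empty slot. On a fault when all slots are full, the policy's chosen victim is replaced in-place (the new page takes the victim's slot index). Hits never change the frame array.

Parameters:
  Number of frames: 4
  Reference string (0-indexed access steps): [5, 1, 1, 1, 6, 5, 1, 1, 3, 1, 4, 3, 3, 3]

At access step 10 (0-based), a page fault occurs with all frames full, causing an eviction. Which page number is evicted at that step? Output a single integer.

Step 0: ref 5 -> FAULT, frames=[5,-,-,-]
Step 1: ref 1 -> FAULT, frames=[5,1,-,-]
Step 2: ref 1 -> HIT, frames=[5,1,-,-]
Step 3: ref 1 -> HIT, frames=[5,1,-,-]
Step 4: ref 6 -> FAULT, frames=[5,1,6,-]
Step 5: ref 5 -> HIT, frames=[5,1,6,-]
Step 6: ref 1 -> HIT, frames=[5,1,6,-]
Step 7: ref 1 -> HIT, frames=[5,1,6,-]
Step 8: ref 3 -> FAULT, frames=[5,1,6,3]
Step 9: ref 1 -> HIT, frames=[5,1,6,3]
Step 10: ref 4 -> FAULT, evict 5, frames=[4,1,6,3]
At step 10: evicted page 5

Answer: 5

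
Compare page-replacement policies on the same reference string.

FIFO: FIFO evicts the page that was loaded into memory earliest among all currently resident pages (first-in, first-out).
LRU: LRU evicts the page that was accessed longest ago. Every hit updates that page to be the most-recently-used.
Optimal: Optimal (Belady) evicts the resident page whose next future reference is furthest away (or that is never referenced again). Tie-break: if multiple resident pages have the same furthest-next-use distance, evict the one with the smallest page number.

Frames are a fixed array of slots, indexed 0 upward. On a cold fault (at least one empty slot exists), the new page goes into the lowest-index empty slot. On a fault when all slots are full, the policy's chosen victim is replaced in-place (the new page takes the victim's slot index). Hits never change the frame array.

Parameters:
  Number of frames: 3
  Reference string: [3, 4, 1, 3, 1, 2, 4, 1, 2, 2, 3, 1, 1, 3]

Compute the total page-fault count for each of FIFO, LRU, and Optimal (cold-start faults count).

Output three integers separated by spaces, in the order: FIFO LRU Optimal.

--- FIFO ---
  step 0: ref 3 -> FAULT, frames=[3,-,-] (faults so far: 1)
  step 1: ref 4 -> FAULT, frames=[3,4,-] (faults so far: 2)
  step 2: ref 1 -> FAULT, frames=[3,4,1] (faults so far: 3)
  step 3: ref 3 -> HIT, frames=[3,4,1] (faults so far: 3)
  step 4: ref 1 -> HIT, frames=[3,4,1] (faults so far: 3)
  step 5: ref 2 -> FAULT, evict 3, frames=[2,4,1] (faults so far: 4)
  step 6: ref 4 -> HIT, frames=[2,4,1] (faults so far: 4)
  step 7: ref 1 -> HIT, frames=[2,4,1] (faults so far: 4)
  step 8: ref 2 -> HIT, frames=[2,4,1] (faults so far: 4)
  step 9: ref 2 -> HIT, frames=[2,4,1] (faults so far: 4)
  step 10: ref 3 -> FAULT, evict 4, frames=[2,3,1] (faults so far: 5)
  step 11: ref 1 -> HIT, frames=[2,3,1] (faults so far: 5)
  step 12: ref 1 -> HIT, frames=[2,3,1] (faults so far: 5)
  step 13: ref 3 -> HIT, frames=[2,3,1] (faults so far: 5)
  FIFO total faults: 5
--- LRU ---
  step 0: ref 3 -> FAULT, frames=[3,-,-] (faults so far: 1)
  step 1: ref 4 -> FAULT, frames=[3,4,-] (faults so far: 2)
  step 2: ref 1 -> FAULT, frames=[3,4,1] (faults so far: 3)
  step 3: ref 3 -> HIT, frames=[3,4,1] (faults so far: 3)
  step 4: ref 1 -> HIT, frames=[3,4,1] (faults so far: 3)
  step 5: ref 2 -> FAULT, evict 4, frames=[3,2,1] (faults so far: 4)
  step 6: ref 4 -> FAULT, evict 3, frames=[4,2,1] (faults so far: 5)
  step 7: ref 1 -> HIT, frames=[4,2,1] (faults so far: 5)
  step 8: ref 2 -> HIT, frames=[4,2,1] (faults so far: 5)
  step 9: ref 2 -> HIT, frames=[4,2,1] (faults so far: 5)
  step 10: ref 3 -> FAULT, evict 4, frames=[3,2,1] (faults so far: 6)
  step 11: ref 1 -> HIT, frames=[3,2,1] (faults so far: 6)
  step 12: ref 1 -> HIT, frames=[3,2,1] (faults so far: 6)
  step 13: ref 3 -> HIT, frames=[3,2,1] (faults so far: 6)
  LRU total faults: 6
--- Optimal ---
  step 0: ref 3 -> FAULT, frames=[3,-,-] (faults so far: 1)
  step 1: ref 4 -> FAULT, frames=[3,4,-] (faults so far: 2)
  step 2: ref 1 -> FAULT, frames=[3,4,1] (faults so far: 3)
  step 3: ref 3 -> HIT, frames=[3,4,1] (faults so far: 3)
  step 4: ref 1 -> HIT, frames=[3,4,1] (faults so far: 3)
  step 5: ref 2 -> FAULT, evict 3, frames=[2,4,1] (faults so far: 4)
  step 6: ref 4 -> HIT, frames=[2,4,1] (faults so far: 4)
  step 7: ref 1 -> HIT, frames=[2,4,1] (faults so far: 4)
  step 8: ref 2 -> HIT, frames=[2,4,1] (faults so far: 4)
  step 9: ref 2 -> HIT, frames=[2,4,1] (faults so far: 4)
  step 10: ref 3 -> FAULT, evict 2, frames=[3,4,1] (faults so far: 5)
  step 11: ref 1 -> HIT, frames=[3,4,1] (faults so far: 5)
  step 12: ref 1 -> HIT, frames=[3,4,1] (faults so far: 5)
  step 13: ref 3 -> HIT, frames=[3,4,1] (faults so far: 5)
  Optimal total faults: 5

Answer: 5 6 5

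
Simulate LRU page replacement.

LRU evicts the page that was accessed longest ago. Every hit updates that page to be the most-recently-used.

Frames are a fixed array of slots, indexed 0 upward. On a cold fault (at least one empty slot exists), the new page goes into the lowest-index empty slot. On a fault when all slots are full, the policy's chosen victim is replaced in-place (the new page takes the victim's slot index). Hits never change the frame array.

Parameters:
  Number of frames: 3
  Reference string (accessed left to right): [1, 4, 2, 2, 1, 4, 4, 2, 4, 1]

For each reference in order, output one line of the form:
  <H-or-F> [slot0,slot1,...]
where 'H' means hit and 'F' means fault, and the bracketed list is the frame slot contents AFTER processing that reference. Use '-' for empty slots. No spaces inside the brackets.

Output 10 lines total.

F [1,-,-]
F [1,4,-]
F [1,4,2]
H [1,4,2]
H [1,4,2]
H [1,4,2]
H [1,4,2]
H [1,4,2]
H [1,4,2]
H [1,4,2]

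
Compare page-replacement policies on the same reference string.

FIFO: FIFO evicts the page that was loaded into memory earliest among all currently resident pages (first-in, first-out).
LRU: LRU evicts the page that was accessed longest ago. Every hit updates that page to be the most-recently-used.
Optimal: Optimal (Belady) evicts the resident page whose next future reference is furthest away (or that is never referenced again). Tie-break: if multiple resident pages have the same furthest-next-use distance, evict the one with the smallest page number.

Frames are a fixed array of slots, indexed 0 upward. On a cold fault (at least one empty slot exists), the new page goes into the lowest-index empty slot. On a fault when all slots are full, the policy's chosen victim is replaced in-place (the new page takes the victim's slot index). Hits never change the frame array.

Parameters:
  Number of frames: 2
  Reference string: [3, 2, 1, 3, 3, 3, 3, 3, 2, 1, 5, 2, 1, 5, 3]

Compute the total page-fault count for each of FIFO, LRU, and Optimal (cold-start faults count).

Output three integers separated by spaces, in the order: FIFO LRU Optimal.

--- FIFO ---
  step 0: ref 3 -> FAULT, frames=[3,-] (faults so far: 1)
  step 1: ref 2 -> FAULT, frames=[3,2] (faults so far: 2)
  step 2: ref 1 -> FAULT, evict 3, frames=[1,2] (faults so far: 3)
  step 3: ref 3 -> FAULT, evict 2, frames=[1,3] (faults so far: 4)
  step 4: ref 3 -> HIT, frames=[1,3] (faults so far: 4)
  step 5: ref 3 -> HIT, frames=[1,3] (faults so far: 4)
  step 6: ref 3 -> HIT, frames=[1,3] (faults so far: 4)
  step 7: ref 3 -> HIT, frames=[1,3] (faults so far: 4)
  step 8: ref 2 -> FAULT, evict 1, frames=[2,3] (faults so far: 5)
  step 9: ref 1 -> FAULT, evict 3, frames=[2,1] (faults so far: 6)
  step 10: ref 5 -> FAULT, evict 2, frames=[5,1] (faults so far: 7)
  step 11: ref 2 -> FAULT, evict 1, frames=[5,2] (faults so far: 8)
  step 12: ref 1 -> FAULT, evict 5, frames=[1,2] (faults so far: 9)
  step 13: ref 5 -> FAULT, evict 2, frames=[1,5] (faults so far: 10)
  step 14: ref 3 -> FAULT, evict 1, frames=[3,5] (faults so far: 11)
  FIFO total faults: 11
--- LRU ---
  step 0: ref 3 -> FAULT, frames=[3,-] (faults so far: 1)
  step 1: ref 2 -> FAULT, frames=[3,2] (faults so far: 2)
  step 2: ref 1 -> FAULT, evict 3, frames=[1,2] (faults so far: 3)
  step 3: ref 3 -> FAULT, evict 2, frames=[1,3] (faults so far: 4)
  step 4: ref 3 -> HIT, frames=[1,3] (faults so far: 4)
  step 5: ref 3 -> HIT, frames=[1,3] (faults so far: 4)
  step 6: ref 3 -> HIT, frames=[1,3] (faults so far: 4)
  step 7: ref 3 -> HIT, frames=[1,3] (faults so far: 4)
  step 8: ref 2 -> FAULT, evict 1, frames=[2,3] (faults so far: 5)
  step 9: ref 1 -> FAULT, evict 3, frames=[2,1] (faults so far: 6)
  step 10: ref 5 -> FAULT, evict 2, frames=[5,1] (faults so far: 7)
  step 11: ref 2 -> FAULT, evict 1, frames=[5,2] (faults so far: 8)
  step 12: ref 1 -> FAULT, evict 5, frames=[1,2] (faults so far: 9)
  step 13: ref 5 -> FAULT, evict 2, frames=[1,5] (faults so far: 10)
  step 14: ref 3 -> FAULT, evict 1, frames=[3,5] (faults so far: 11)
  LRU total faults: 11
--- Optimal ---
  step 0: ref 3 -> FAULT, frames=[3,-] (faults so far: 1)
  step 1: ref 2 -> FAULT, frames=[3,2] (faults so far: 2)
  step 2: ref 1 -> FAULT, evict 2, frames=[3,1] (faults so far: 3)
  step 3: ref 3 -> HIT, frames=[3,1] (faults so far: 3)
  step 4: ref 3 -> HIT, frames=[3,1] (faults so far: 3)
  step 5: ref 3 -> HIT, frames=[3,1] (faults so far: 3)
  step 6: ref 3 -> HIT, frames=[3,1] (faults so far: 3)
  step 7: ref 3 -> HIT, frames=[3,1] (faults so far: 3)
  step 8: ref 2 -> FAULT, evict 3, frames=[2,1] (faults so far: 4)
  step 9: ref 1 -> HIT, frames=[2,1] (faults so far: 4)
  step 10: ref 5 -> FAULT, evict 1, frames=[2,5] (faults so far: 5)
  step 11: ref 2 -> HIT, frames=[2,5] (faults so far: 5)
  step 12: ref 1 -> FAULT, evict 2, frames=[1,5] (faults so far: 6)
  step 13: ref 5 -> HIT, frames=[1,5] (faults so far: 6)
  step 14: ref 3 -> FAULT, evict 1, frames=[3,5] (faults so far: 7)
  Optimal total faults: 7

Answer: 11 11 7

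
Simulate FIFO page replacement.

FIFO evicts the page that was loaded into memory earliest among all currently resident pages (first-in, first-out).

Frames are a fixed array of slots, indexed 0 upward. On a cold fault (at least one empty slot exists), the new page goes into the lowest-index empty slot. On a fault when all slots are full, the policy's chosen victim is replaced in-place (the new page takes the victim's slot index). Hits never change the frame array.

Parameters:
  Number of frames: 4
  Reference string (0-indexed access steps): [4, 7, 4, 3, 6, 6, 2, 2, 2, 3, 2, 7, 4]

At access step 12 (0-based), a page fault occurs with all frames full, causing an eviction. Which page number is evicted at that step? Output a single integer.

Answer: 7

Derivation:
Step 0: ref 4 -> FAULT, frames=[4,-,-,-]
Step 1: ref 7 -> FAULT, frames=[4,7,-,-]
Step 2: ref 4 -> HIT, frames=[4,7,-,-]
Step 3: ref 3 -> FAULT, frames=[4,7,3,-]
Step 4: ref 6 -> FAULT, frames=[4,7,3,6]
Step 5: ref 6 -> HIT, frames=[4,7,3,6]
Step 6: ref 2 -> FAULT, evict 4, frames=[2,7,3,6]
Step 7: ref 2 -> HIT, frames=[2,7,3,6]
Step 8: ref 2 -> HIT, frames=[2,7,3,6]
Step 9: ref 3 -> HIT, frames=[2,7,3,6]
Step 10: ref 2 -> HIT, frames=[2,7,3,6]
Step 11: ref 7 -> HIT, frames=[2,7,3,6]
Step 12: ref 4 -> FAULT, evict 7, frames=[2,4,3,6]
At step 12: evicted page 7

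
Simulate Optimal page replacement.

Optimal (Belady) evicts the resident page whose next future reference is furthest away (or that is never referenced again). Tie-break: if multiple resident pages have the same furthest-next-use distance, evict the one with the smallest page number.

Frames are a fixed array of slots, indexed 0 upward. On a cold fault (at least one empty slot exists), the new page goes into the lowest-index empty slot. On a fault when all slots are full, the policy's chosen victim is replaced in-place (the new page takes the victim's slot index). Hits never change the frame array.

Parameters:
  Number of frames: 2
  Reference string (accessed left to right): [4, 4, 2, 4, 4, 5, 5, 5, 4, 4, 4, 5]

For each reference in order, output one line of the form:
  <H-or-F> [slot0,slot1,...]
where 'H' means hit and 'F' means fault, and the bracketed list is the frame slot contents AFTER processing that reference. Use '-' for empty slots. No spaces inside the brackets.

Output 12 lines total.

F [4,-]
H [4,-]
F [4,2]
H [4,2]
H [4,2]
F [4,5]
H [4,5]
H [4,5]
H [4,5]
H [4,5]
H [4,5]
H [4,5]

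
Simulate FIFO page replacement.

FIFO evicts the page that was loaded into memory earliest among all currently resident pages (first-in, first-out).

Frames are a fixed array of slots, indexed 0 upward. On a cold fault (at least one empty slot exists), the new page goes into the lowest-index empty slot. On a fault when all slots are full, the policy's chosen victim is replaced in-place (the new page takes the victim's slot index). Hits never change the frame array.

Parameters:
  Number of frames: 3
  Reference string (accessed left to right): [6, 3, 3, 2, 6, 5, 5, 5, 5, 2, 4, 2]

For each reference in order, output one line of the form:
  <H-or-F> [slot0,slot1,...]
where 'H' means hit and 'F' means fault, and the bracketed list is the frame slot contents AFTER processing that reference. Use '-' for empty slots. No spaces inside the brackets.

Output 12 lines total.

F [6,-,-]
F [6,3,-]
H [6,3,-]
F [6,3,2]
H [6,3,2]
F [5,3,2]
H [5,3,2]
H [5,3,2]
H [5,3,2]
H [5,3,2]
F [5,4,2]
H [5,4,2]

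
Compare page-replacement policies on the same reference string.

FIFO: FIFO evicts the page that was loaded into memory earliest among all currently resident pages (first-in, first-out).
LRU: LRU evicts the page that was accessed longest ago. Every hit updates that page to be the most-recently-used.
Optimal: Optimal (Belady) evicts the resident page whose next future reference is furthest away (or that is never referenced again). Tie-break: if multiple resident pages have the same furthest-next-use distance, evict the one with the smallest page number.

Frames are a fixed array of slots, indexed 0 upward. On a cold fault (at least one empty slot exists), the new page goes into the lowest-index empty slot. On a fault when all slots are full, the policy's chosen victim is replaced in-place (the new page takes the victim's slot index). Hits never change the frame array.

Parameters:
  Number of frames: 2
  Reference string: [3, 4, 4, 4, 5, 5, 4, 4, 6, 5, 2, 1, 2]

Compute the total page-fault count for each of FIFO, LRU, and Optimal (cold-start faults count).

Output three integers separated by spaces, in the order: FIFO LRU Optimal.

Answer: 6 7 6

Derivation:
--- FIFO ---
  step 0: ref 3 -> FAULT, frames=[3,-] (faults so far: 1)
  step 1: ref 4 -> FAULT, frames=[3,4] (faults so far: 2)
  step 2: ref 4 -> HIT, frames=[3,4] (faults so far: 2)
  step 3: ref 4 -> HIT, frames=[3,4] (faults so far: 2)
  step 4: ref 5 -> FAULT, evict 3, frames=[5,4] (faults so far: 3)
  step 5: ref 5 -> HIT, frames=[5,4] (faults so far: 3)
  step 6: ref 4 -> HIT, frames=[5,4] (faults so far: 3)
  step 7: ref 4 -> HIT, frames=[5,4] (faults so far: 3)
  step 8: ref 6 -> FAULT, evict 4, frames=[5,6] (faults so far: 4)
  step 9: ref 5 -> HIT, frames=[5,6] (faults so far: 4)
  step 10: ref 2 -> FAULT, evict 5, frames=[2,6] (faults so far: 5)
  step 11: ref 1 -> FAULT, evict 6, frames=[2,1] (faults so far: 6)
  step 12: ref 2 -> HIT, frames=[2,1] (faults so far: 6)
  FIFO total faults: 6
--- LRU ---
  step 0: ref 3 -> FAULT, frames=[3,-] (faults so far: 1)
  step 1: ref 4 -> FAULT, frames=[3,4] (faults so far: 2)
  step 2: ref 4 -> HIT, frames=[3,4] (faults so far: 2)
  step 3: ref 4 -> HIT, frames=[3,4] (faults so far: 2)
  step 4: ref 5 -> FAULT, evict 3, frames=[5,4] (faults so far: 3)
  step 5: ref 5 -> HIT, frames=[5,4] (faults so far: 3)
  step 6: ref 4 -> HIT, frames=[5,4] (faults so far: 3)
  step 7: ref 4 -> HIT, frames=[5,4] (faults so far: 3)
  step 8: ref 6 -> FAULT, evict 5, frames=[6,4] (faults so far: 4)
  step 9: ref 5 -> FAULT, evict 4, frames=[6,5] (faults so far: 5)
  step 10: ref 2 -> FAULT, evict 6, frames=[2,5] (faults so far: 6)
  step 11: ref 1 -> FAULT, evict 5, frames=[2,1] (faults so far: 7)
  step 12: ref 2 -> HIT, frames=[2,1] (faults so far: 7)
  LRU total faults: 7
--- Optimal ---
  step 0: ref 3 -> FAULT, frames=[3,-] (faults so far: 1)
  step 1: ref 4 -> FAULT, frames=[3,4] (faults so far: 2)
  step 2: ref 4 -> HIT, frames=[3,4] (faults so far: 2)
  step 3: ref 4 -> HIT, frames=[3,4] (faults so far: 2)
  step 4: ref 5 -> FAULT, evict 3, frames=[5,4] (faults so far: 3)
  step 5: ref 5 -> HIT, frames=[5,4] (faults so far: 3)
  step 6: ref 4 -> HIT, frames=[5,4] (faults so far: 3)
  step 7: ref 4 -> HIT, frames=[5,4] (faults so far: 3)
  step 8: ref 6 -> FAULT, evict 4, frames=[5,6] (faults so far: 4)
  step 9: ref 5 -> HIT, frames=[5,6] (faults so far: 4)
  step 10: ref 2 -> FAULT, evict 5, frames=[2,6] (faults so far: 5)
  step 11: ref 1 -> FAULT, evict 6, frames=[2,1] (faults so far: 6)
  step 12: ref 2 -> HIT, frames=[2,1] (faults so far: 6)
  Optimal total faults: 6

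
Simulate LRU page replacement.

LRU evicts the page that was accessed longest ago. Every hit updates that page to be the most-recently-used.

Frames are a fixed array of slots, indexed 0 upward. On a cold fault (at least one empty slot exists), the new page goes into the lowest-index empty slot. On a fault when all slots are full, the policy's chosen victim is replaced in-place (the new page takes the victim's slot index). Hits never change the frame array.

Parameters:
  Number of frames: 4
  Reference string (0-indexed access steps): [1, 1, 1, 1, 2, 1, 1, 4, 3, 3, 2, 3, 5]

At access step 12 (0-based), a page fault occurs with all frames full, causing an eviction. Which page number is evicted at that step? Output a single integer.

Answer: 1

Derivation:
Step 0: ref 1 -> FAULT, frames=[1,-,-,-]
Step 1: ref 1 -> HIT, frames=[1,-,-,-]
Step 2: ref 1 -> HIT, frames=[1,-,-,-]
Step 3: ref 1 -> HIT, frames=[1,-,-,-]
Step 4: ref 2 -> FAULT, frames=[1,2,-,-]
Step 5: ref 1 -> HIT, frames=[1,2,-,-]
Step 6: ref 1 -> HIT, frames=[1,2,-,-]
Step 7: ref 4 -> FAULT, frames=[1,2,4,-]
Step 8: ref 3 -> FAULT, frames=[1,2,4,3]
Step 9: ref 3 -> HIT, frames=[1,2,4,3]
Step 10: ref 2 -> HIT, frames=[1,2,4,3]
Step 11: ref 3 -> HIT, frames=[1,2,4,3]
Step 12: ref 5 -> FAULT, evict 1, frames=[5,2,4,3]
At step 12: evicted page 1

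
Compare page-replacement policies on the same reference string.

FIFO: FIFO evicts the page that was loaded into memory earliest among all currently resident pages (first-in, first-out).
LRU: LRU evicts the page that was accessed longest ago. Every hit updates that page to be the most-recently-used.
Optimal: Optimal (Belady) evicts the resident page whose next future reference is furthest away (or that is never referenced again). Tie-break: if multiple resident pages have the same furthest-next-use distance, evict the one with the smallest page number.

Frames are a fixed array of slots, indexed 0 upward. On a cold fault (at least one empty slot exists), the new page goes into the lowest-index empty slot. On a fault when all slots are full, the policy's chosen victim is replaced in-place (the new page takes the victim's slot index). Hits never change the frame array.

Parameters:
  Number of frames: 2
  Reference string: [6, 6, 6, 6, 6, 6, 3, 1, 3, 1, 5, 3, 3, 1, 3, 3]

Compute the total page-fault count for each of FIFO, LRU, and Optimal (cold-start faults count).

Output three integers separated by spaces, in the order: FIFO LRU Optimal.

--- FIFO ---
  step 0: ref 6 -> FAULT, frames=[6,-] (faults so far: 1)
  step 1: ref 6 -> HIT, frames=[6,-] (faults so far: 1)
  step 2: ref 6 -> HIT, frames=[6,-] (faults so far: 1)
  step 3: ref 6 -> HIT, frames=[6,-] (faults so far: 1)
  step 4: ref 6 -> HIT, frames=[6,-] (faults so far: 1)
  step 5: ref 6 -> HIT, frames=[6,-] (faults so far: 1)
  step 6: ref 3 -> FAULT, frames=[6,3] (faults so far: 2)
  step 7: ref 1 -> FAULT, evict 6, frames=[1,3] (faults so far: 3)
  step 8: ref 3 -> HIT, frames=[1,3] (faults so far: 3)
  step 9: ref 1 -> HIT, frames=[1,3] (faults so far: 3)
  step 10: ref 5 -> FAULT, evict 3, frames=[1,5] (faults so far: 4)
  step 11: ref 3 -> FAULT, evict 1, frames=[3,5] (faults so far: 5)
  step 12: ref 3 -> HIT, frames=[3,5] (faults so far: 5)
  step 13: ref 1 -> FAULT, evict 5, frames=[3,1] (faults so far: 6)
  step 14: ref 3 -> HIT, frames=[3,1] (faults so far: 6)
  step 15: ref 3 -> HIT, frames=[3,1] (faults so far: 6)
  FIFO total faults: 6
--- LRU ---
  step 0: ref 6 -> FAULT, frames=[6,-] (faults so far: 1)
  step 1: ref 6 -> HIT, frames=[6,-] (faults so far: 1)
  step 2: ref 6 -> HIT, frames=[6,-] (faults so far: 1)
  step 3: ref 6 -> HIT, frames=[6,-] (faults so far: 1)
  step 4: ref 6 -> HIT, frames=[6,-] (faults so far: 1)
  step 5: ref 6 -> HIT, frames=[6,-] (faults so far: 1)
  step 6: ref 3 -> FAULT, frames=[6,3] (faults so far: 2)
  step 7: ref 1 -> FAULT, evict 6, frames=[1,3] (faults so far: 3)
  step 8: ref 3 -> HIT, frames=[1,3] (faults so far: 3)
  step 9: ref 1 -> HIT, frames=[1,3] (faults so far: 3)
  step 10: ref 5 -> FAULT, evict 3, frames=[1,5] (faults so far: 4)
  step 11: ref 3 -> FAULT, evict 1, frames=[3,5] (faults so far: 5)
  step 12: ref 3 -> HIT, frames=[3,5] (faults so far: 5)
  step 13: ref 1 -> FAULT, evict 5, frames=[3,1] (faults so far: 6)
  step 14: ref 3 -> HIT, frames=[3,1] (faults so far: 6)
  step 15: ref 3 -> HIT, frames=[3,1] (faults so far: 6)
  LRU total faults: 6
--- Optimal ---
  step 0: ref 6 -> FAULT, frames=[6,-] (faults so far: 1)
  step 1: ref 6 -> HIT, frames=[6,-] (faults so far: 1)
  step 2: ref 6 -> HIT, frames=[6,-] (faults so far: 1)
  step 3: ref 6 -> HIT, frames=[6,-] (faults so far: 1)
  step 4: ref 6 -> HIT, frames=[6,-] (faults so far: 1)
  step 5: ref 6 -> HIT, frames=[6,-] (faults so far: 1)
  step 6: ref 3 -> FAULT, frames=[6,3] (faults so far: 2)
  step 7: ref 1 -> FAULT, evict 6, frames=[1,3] (faults so far: 3)
  step 8: ref 3 -> HIT, frames=[1,3] (faults so far: 3)
  step 9: ref 1 -> HIT, frames=[1,3] (faults so far: 3)
  step 10: ref 5 -> FAULT, evict 1, frames=[5,3] (faults so far: 4)
  step 11: ref 3 -> HIT, frames=[5,3] (faults so far: 4)
  step 12: ref 3 -> HIT, frames=[5,3] (faults so far: 4)
  step 13: ref 1 -> FAULT, evict 5, frames=[1,3] (faults so far: 5)
  step 14: ref 3 -> HIT, frames=[1,3] (faults so far: 5)
  step 15: ref 3 -> HIT, frames=[1,3] (faults so far: 5)
  Optimal total faults: 5

Answer: 6 6 5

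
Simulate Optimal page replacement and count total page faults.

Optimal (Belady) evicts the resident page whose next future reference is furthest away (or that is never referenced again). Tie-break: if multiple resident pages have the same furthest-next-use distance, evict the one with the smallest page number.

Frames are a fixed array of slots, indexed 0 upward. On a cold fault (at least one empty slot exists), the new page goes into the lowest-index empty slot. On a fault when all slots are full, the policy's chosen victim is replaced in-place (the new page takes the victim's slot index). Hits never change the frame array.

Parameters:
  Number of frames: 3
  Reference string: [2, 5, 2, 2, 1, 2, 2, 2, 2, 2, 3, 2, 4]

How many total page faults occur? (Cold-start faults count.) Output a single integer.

Step 0: ref 2 → FAULT, frames=[2,-,-]
Step 1: ref 5 → FAULT, frames=[2,5,-]
Step 2: ref 2 → HIT, frames=[2,5,-]
Step 3: ref 2 → HIT, frames=[2,5,-]
Step 4: ref 1 → FAULT, frames=[2,5,1]
Step 5: ref 2 → HIT, frames=[2,5,1]
Step 6: ref 2 → HIT, frames=[2,5,1]
Step 7: ref 2 → HIT, frames=[2,5,1]
Step 8: ref 2 → HIT, frames=[2,5,1]
Step 9: ref 2 → HIT, frames=[2,5,1]
Step 10: ref 3 → FAULT (evict 1), frames=[2,5,3]
Step 11: ref 2 → HIT, frames=[2,5,3]
Step 12: ref 4 → FAULT (evict 2), frames=[4,5,3]
Total faults: 5

Answer: 5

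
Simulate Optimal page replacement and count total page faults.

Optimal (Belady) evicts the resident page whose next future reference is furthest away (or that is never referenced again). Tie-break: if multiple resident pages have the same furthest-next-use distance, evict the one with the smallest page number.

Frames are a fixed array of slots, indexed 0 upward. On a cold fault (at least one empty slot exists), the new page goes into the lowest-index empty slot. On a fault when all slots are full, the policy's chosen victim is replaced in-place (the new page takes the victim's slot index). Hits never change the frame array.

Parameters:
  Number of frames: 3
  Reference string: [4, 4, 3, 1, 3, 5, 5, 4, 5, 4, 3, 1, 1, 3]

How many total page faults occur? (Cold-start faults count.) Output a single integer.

Step 0: ref 4 → FAULT, frames=[4,-,-]
Step 1: ref 4 → HIT, frames=[4,-,-]
Step 2: ref 3 → FAULT, frames=[4,3,-]
Step 3: ref 1 → FAULT, frames=[4,3,1]
Step 4: ref 3 → HIT, frames=[4,3,1]
Step 5: ref 5 → FAULT (evict 1), frames=[4,3,5]
Step 6: ref 5 → HIT, frames=[4,3,5]
Step 7: ref 4 → HIT, frames=[4,3,5]
Step 8: ref 5 → HIT, frames=[4,3,5]
Step 9: ref 4 → HIT, frames=[4,3,5]
Step 10: ref 3 → HIT, frames=[4,3,5]
Step 11: ref 1 → FAULT (evict 4), frames=[1,3,5]
Step 12: ref 1 → HIT, frames=[1,3,5]
Step 13: ref 3 → HIT, frames=[1,3,5]
Total faults: 5

Answer: 5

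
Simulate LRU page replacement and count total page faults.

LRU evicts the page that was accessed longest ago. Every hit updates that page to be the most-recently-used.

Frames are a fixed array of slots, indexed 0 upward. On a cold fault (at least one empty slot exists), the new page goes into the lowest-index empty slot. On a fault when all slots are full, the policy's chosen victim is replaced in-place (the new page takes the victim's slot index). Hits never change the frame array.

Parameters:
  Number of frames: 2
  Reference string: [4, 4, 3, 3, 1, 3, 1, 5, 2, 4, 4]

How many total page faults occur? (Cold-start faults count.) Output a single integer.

Answer: 6

Derivation:
Step 0: ref 4 → FAULT, frames=[4,-]
Step 1: ref 4 → HIT, frames=[4,-]
Step 2: ref 3 → FAULT, frames=[4,3]
Step 3: ref 3 → HIT, frames=[4,3]
Step 4: ref 1 → FAULT (evict 4), frames=[1,3]
Step 5: ref 3 → HIT, frames=[1,3]
Step 6: ref 1 → HIT, frames=[1,3]
Step 7: ref 5 → FAULT (evict 3), frames=[1,5]
Step 8: ref 2 → FAULT (evict 1), frames=[2,5]
Step 9: ref 4 → FAULT (evict 5), frames=[2,4]
Step 10: ref 4 → HIT, frames=[2,4]
Total faults: 6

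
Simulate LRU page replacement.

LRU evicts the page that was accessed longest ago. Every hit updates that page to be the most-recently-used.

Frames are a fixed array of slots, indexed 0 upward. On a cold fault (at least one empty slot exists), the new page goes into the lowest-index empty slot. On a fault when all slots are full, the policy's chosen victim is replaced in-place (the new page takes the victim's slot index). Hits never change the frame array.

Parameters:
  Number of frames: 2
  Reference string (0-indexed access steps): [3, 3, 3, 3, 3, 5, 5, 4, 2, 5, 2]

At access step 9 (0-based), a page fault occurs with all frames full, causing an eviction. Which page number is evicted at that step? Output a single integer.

Answer: 4

Derivation:
Step 0: ref 3 -> FAULT, frames=[3,-]
Step 1: ref 3 -> HIT, frames=[3,-]
Step 2: ref 3 -> HIT, frames=[3,-]
Step 3: ref 3 -> HIT, frames=[3,-]
Step 4: ref 3 -> HIT, frames=[3,-]
Step 5: ref 5 -> FAULT, frames=[3,5]
Step 6: ref 5 -> HIT, frames=[3,5]
Step 7: ref 4 -> FAULT, evict 3, frames=[4,5]
Step 8: ref 2 -> FAULT, evict 5, frames=[4,2]
Step 9: ref 5 -> FAULT, evict 4, frames=[5,2]
At step 9: evicted page 4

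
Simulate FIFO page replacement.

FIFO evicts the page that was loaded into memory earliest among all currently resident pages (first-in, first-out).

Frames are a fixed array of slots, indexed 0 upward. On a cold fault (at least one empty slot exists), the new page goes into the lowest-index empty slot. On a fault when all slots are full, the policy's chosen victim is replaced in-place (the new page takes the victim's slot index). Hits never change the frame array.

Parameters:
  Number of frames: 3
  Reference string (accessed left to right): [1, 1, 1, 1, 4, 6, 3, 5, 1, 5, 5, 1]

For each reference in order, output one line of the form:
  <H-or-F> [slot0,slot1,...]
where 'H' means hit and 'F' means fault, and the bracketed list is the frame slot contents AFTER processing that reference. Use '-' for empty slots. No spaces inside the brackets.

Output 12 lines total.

F [1,-,-]
H [1,-,-]
H [1,-,-]
H [1,-,-]
F [1,4,-]
F [1,4,6]
F [3,4,6]
F [3,5,6]
F [3,5,1]
H [3,5,1]
H [3,5,1]
H [3,5,1]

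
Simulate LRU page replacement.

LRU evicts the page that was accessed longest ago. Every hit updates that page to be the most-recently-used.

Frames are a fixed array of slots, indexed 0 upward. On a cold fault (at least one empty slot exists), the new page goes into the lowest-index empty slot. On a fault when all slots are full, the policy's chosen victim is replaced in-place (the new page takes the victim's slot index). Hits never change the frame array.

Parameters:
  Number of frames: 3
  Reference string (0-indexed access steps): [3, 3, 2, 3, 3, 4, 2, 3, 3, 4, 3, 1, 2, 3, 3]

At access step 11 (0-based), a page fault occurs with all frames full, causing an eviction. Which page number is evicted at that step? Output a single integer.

Answer: 2

Derivation:
Step 0: ref 3 -> FAULT, frames=[3,-,-]
Step 1: ref 3 -> HIT, frames=[3,-,-]
Step 2: ref 2 -> FAULT, frames=[3,2,-]
Step 3: ref 3 -> HIT, frames=[3,2,-]
Step 4: ref 3 -> HIT, frames=[3,2,-]
Step 5: ref 4 -> FAULT, frames=[3,2,4]
Step 6: ref 2 -> HIT, frames=[3,2,4]
Step 7: ref 3 -> HIT, frames=[3,2,4]
Step 8: ref 3 -> HIT, frames=[3,2,4]
Step 9: ref 4 -> HIT, frames=[3,2,4]
Step 10: ref 3 -> HIT, frames=[3,2,4]
Step 11: ref 1 -> FAULT, evict 2, frames=[3,1,4]
At step 11: evicted page 2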